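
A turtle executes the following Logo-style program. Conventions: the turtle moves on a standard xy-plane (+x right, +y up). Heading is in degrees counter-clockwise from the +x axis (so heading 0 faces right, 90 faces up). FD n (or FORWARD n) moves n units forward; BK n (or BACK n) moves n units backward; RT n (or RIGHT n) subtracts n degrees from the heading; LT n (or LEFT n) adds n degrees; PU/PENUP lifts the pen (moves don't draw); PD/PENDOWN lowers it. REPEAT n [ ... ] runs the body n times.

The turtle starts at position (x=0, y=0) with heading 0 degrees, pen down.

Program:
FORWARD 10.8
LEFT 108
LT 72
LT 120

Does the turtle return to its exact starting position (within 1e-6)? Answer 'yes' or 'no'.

Answer: no

Derivation:
Executing turtle program step by step:
Start: pos=(0,0), heading=0, pen down
FD 10.8: (0,0) -> (10.8,0) [heading=0, draw]
LT 108: heading 0 -> 108
LT 72: heading 108 -> 180
LT 120: heading 180 -> 300
Final: pos=(10.8,0), heading=300, 1 segment(s) drawn

Start position: (0, 0)
Final position: (10.8, 0)
Distance = 10.8; >= 1e-6 -> NOT closed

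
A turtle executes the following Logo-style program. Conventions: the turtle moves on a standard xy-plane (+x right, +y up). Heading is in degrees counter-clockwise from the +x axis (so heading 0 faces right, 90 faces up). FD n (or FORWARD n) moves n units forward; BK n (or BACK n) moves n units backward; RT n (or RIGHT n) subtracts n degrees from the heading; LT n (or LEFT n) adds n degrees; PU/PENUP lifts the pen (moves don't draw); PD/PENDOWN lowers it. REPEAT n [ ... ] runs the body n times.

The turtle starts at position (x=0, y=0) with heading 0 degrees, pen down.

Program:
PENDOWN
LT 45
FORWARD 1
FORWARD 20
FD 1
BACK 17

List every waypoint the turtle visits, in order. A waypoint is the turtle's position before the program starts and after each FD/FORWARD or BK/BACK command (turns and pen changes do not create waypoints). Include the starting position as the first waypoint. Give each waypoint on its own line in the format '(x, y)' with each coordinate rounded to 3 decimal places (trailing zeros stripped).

Answer: (0, 0)
(0.707, 0.707)
(14.849, 14.849)
(15.556, 15.556)
(3.536, 3.536)

Derivation:
Executing turtle program step by step:
Start: pos=(0,0), heading=0, pen down
PD: pen down
LT 45: heading 0 -> 45
FD 1: (0,0) -> (0.707,0.707) [heading=45, draw]
FD 20: (0.707,0.707) -> (14.849,14.849) [heading=45, draw]
FD 1: (14.849,14.849) -> (15.556,15.556) [heading=45, draw]
BK 17: (15.556,15.556) -> (3.536,3.536) [heading=45, draw]
Final: pos=(3.536,3.536), heading=45, 4 segment(s) drawn
Waypoints (5 total):
(0, 0)
(0.707, 0.707)
(14.849, 14.849)
(15.556, 15.556)
(3.536, 3.536)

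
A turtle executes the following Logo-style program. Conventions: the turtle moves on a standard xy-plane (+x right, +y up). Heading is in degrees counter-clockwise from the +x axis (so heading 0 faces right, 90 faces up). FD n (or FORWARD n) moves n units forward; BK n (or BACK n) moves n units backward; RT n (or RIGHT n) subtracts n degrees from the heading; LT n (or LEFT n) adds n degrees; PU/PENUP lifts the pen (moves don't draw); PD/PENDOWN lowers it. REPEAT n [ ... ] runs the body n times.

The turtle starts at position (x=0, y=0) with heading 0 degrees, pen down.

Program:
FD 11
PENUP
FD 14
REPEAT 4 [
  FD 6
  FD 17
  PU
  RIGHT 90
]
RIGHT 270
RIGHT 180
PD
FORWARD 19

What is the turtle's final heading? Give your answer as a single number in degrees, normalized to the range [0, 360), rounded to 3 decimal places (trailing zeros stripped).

Answer: 270

Derivation:
Executing turtle program step by step:
Start: pos=(0,0), heading=0, pen down
FD 11: (0,0) -> (11,0) [heading=0, draw]
PU: pen up
FD 14: (11,0) -> (25,0) [heading=0, move]
REPEAT 4 [
  -- iteration 1/4 --
  FD 6: (25,0) -> (31,0) [heading=0, move]
  FD 17: (31,0) -> (48,0) [heading=0, move]
  PU: pen up
  RT 90: heading 0 -> 270
  -- iteration 2/4 --
  FD 6: (48,0) -> (48,-6) [heading=270, move]
  FD 17: (48,-6) -> (48,-23) [heading=270, move]
  PU: pen up
  RT 90: heading 270 -> 180
  -- iteration 3/4 --
  FD 6: (48,-23) -> (42,-23) [heading=180, move]
  FD 17: (42,-23) -> (25,-23) [heading=180, move]
  PU: pen up
  RT 90: heading 180 -> 90
  -- iteration 4/4 --
  FD 6: (25,-23) -> (25,-17) [heading=90, move]
  FD 17: (25,-17) -> (25,0) [heading=90, move]
  PU: pen up
  RT 90: heading 90 -> 0
]
RT 270: heading 0 -> 90
RT 180: heading 90 -> 270
PD: pen down
FD 19: (25,0) -> (25,-19) [heading=270, draw]
Final: pos=(25,-19), heading=270, 2 segment(s) drawn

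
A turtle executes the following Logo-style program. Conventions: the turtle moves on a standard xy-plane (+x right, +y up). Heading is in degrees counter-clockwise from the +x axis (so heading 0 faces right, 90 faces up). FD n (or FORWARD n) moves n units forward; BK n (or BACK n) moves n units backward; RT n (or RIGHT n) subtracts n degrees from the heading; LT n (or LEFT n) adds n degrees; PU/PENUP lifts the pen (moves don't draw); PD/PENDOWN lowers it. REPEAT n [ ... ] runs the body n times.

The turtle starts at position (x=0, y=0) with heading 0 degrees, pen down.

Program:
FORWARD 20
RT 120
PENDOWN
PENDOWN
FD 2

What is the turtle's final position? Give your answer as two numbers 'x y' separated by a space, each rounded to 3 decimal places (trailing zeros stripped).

Answer: 19 -1.732

Derivation:
Executing turtle program step by step:
Start: pos=(0,0), heading=0, pen down
FD 20: (0,0) -> (20,0) [heading=0, draw]
RT 120: heading 0 -> 240
PD: pen down
PD: pen down
FD 2: (20,0) -> (19,-1.732) [heading=240, draw]
Final: pos=(19,-1.732), heading=240, 2 segment(s) drawn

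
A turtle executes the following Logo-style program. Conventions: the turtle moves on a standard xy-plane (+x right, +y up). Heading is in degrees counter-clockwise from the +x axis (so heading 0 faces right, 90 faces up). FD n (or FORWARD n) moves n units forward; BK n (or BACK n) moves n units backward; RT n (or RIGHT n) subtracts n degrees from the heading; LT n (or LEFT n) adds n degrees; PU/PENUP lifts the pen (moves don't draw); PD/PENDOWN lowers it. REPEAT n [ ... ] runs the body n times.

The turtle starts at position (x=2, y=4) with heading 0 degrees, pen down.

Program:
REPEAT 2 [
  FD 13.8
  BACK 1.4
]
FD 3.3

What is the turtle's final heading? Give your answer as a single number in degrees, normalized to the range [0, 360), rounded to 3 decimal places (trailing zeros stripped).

Executing turtle program step by step:
Start: pos=(2,4), heading=0, pen down
REPEAT 2 [
  -- iteration 1/2 --
  FD 13.8: (2,4) -> (15.8,4) [heading=0, draw]
  BK 1.4: (15.8,4) -> (14.4,4) [heading=0, draw]
  -- iteration 2/2 --
  FD 13.8: (14.4,4) -> (28.2,4) [heading=0, draw]
  BK 1.4: (28.2,4) -> (26.8,4) [heading=0, draw]
]
FD 3.3: (26.8,4) -> (30.1,4) [heading=0, draw]
Final: pos=(30.1,4), heading=0, 5 segment(s) drawn

Answer: 0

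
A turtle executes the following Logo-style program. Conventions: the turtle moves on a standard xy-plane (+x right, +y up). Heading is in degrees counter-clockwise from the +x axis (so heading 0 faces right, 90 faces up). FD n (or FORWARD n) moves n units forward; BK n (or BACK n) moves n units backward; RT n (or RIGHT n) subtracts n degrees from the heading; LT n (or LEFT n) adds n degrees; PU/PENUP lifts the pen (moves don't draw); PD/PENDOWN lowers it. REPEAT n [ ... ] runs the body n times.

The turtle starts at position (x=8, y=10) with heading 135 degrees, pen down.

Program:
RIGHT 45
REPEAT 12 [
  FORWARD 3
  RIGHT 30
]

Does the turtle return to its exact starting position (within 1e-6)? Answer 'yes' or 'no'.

Answer: yes

Derivation:
Executing turtle program step by step:
Start: pos=(8,10), heading=135, pen down
RT 45: heading 135 -> 90
REPEAT 12 [
  -- iteration 1/12 --
  FD 3: (8,10) -> (8,13) [heading=90, draw]
  RT 30: heading 90 -> 60
  -- iteration 2/12 --
  FD 3: (8,13) -> (9.5,15.598) [heading=60, draw]
  RT 30: heading 60 -> 30
  -- iteration 3/12 --
  FD 3: (9.5,15.598) -> (12.098,17.098) [heading=30, draw]
  RT 30: heading 30 -> 0
  -- iteration 4/12 --
  FD 3: (12.098,17.098) -> (15.098,17.098) [heading=0, draw]
  RT 30: heading 0 -> 330
  -- iteration 5/12 --
  FD 3: (15.098,17.098) -> (17.696,15.598) [heading=330, draw]
  RT 30: heading 330 -> 300
  -- iteration 6/12 --
  FD 3: (17.696,15.598) -> (19.196,13) [heading=300, draw]
  RT 30: heading 300 -> 270
  -- iteration 7/12 --
  FD 3: (19.196,13) -> (19.196,10) [heading=270, draw]
  RT 30: heading 270 -> 240
  -- iteration 8/12 --
  FD 3: (19.196,10) -> (17.696,7.402) [heading=240, draw]
  RT 30: heading 240 -> 210
  -- iteration 9/12 --
  FD 3: (17.696,7.402) -> (15.098,5.902) [heading=210, draw]
  RT 30: heading 210 -> 180
  -- iteration 10/12 --
  FD 3: (15.098,5.902) -> (12.098,5.902) [heading=180, draw]
  RT 30: heading 180 -> 150
  -- iteration 11/12 --
  FD 3: (12.098,5.902) -> (9.5,7.402) [heading=150, draw]
  RT 30: heading 150 -> 120
  -- iteration 12/12 --
  FD 3: (9.5,7.402) -> (8,10) [heading=120, draw]
  RT 30: heading 120 -> 90
]
Final: pos=(8,10), heading=90, 12 segment(s) drawn

Start position: (8, 10)
Final position: (8, 10)
Distance = 0; < 1e-6 -> CLOSED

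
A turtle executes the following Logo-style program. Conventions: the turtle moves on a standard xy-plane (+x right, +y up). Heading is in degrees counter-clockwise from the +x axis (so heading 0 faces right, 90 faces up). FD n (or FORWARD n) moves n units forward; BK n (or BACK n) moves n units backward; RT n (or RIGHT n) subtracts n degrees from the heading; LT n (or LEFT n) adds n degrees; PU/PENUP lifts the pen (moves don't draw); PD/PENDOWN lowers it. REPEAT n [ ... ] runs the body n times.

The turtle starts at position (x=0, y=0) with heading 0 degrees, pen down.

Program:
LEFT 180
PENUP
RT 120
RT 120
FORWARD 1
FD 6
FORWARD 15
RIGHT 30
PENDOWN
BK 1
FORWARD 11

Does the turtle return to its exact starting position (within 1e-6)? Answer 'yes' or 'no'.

Answer: no

Derivation:
Executing turtle program step by step:
Start: pos=(0,0), heading=0, pen down
LT 180: heading 0 -> 180
PU: pen up
RT 120: heading 180 -> 60
RT 120: heading 60 -> 300
FD 1: (0,0) -> (0.5,-0.866) [heading=300, move]
FD 6: (0.5,-0.866) -> (3.5,-6.062) [heading=300, move]
FD 15: (3.5,-6.062) -> (11,-19.053) [heading=300, move]
RT 30: heading 300 -> 270
PD: pen down
BK 1: (11,-19.053) -> (11,-18.053) [heading=270, draw]
FD 11: (11,-18.053) -> (11,-29.053) [heading=270, draw]
Final: pos=(11,-29.053), heading=270, 2 segment(s) drawn

Start position: (0, 0)
Final position: (11, -29.053)
Distance = 31.065; >= 1e-6 -> NOT closed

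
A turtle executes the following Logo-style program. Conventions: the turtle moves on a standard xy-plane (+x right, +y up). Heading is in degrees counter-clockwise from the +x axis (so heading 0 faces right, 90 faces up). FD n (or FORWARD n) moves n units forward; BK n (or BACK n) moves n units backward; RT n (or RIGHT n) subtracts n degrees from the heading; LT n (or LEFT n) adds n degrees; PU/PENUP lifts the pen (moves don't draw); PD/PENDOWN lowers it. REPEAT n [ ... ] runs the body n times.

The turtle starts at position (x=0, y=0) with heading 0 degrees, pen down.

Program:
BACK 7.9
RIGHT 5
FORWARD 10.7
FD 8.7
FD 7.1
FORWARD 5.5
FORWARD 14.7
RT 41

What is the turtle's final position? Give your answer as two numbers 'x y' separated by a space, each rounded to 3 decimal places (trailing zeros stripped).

Answer: 38.622 -4.07

Derivation:
Executing turtle program step by step:
Start: pos=(0,0), heading=0, pen down
BK 7.9: (0,0) -> (-7.9,0) [heading=0, draw]
RT 5: heading 0 -> 355
FD 10.7: (-7.9,0) -> (2.759,-0.933) [heading=355, draw]
FD 8.7: (2.759,-0.933) -> (11.426,-1.691) [heading=355, draw]
FD 7.1: (11.426,-1.691) -> (18.499,-2.31) [heading=355, draw]
FD 5.5: (18.499,-2.31) -> (23.978,-2.789) [heading=355, draw]
FD 14.7: (23.978,-2.789) -> (38.622,-4.07) [heading=355, draw]
RT 41: heading 355 -> 314
Final: pos=(38.622,-4.07), heading=314, 6 segment(s) drawn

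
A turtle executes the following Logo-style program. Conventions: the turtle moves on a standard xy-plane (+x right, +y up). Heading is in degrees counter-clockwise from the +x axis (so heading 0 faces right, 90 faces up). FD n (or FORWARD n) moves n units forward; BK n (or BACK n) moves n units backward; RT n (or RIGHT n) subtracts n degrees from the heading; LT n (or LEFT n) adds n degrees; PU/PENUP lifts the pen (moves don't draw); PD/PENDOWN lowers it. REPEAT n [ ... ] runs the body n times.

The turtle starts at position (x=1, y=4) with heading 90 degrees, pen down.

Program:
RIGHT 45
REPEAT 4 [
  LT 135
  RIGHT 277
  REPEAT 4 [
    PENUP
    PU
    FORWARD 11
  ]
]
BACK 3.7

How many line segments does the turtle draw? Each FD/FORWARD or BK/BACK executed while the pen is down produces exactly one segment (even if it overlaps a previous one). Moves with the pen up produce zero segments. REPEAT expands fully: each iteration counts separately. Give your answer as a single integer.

Executing turtle program step by step:
Start: pos=(1,4), heading=90, pen down
RT 45: heading 90 -> 45
REPEAT 4 [
  -- iteration 1/4 --
  LT 135: heading 45 -> 180
  RT 277: heading 180 -> 263
  REPEAT 4 [
    -- iteration 1/4 --
    PU: pen up
    PU: pen up
    FD 11: (1,4) -> (-0.341,-6.918) [heading=263, move]
    -- iteration 2/4 --
    PU: pen up
    PU: pen up
    FD 11: (-0.341,-6.918) -> (-1.681,-17.836) [heading=263, move]
    -- iteration 3/4 --
    PU: pen up
    PU: pen up
    FD 11: (-1.681,-17.836) -> (-3.022,-28.754) [heading=263, move]
    -- iteration 4/4 --
    PU: pen up
    PU: pen up
    FD 11: (-3.022,-28.754) -> (-4.362,-39.672) [heading=263, move]
  ]
  -- iteration 2/4 --
  LT 135: heading 263 -> 38
  RT 277: heading 38 -> 121
  REPEAT 4 [
    -- iteration 1/4 --
    PU: pen up
    PU: pen up
    FD 11: (-4.362,-39.672) -> (-10.028,-30.243) [heading=121, move]
    -- iteration 2/4 --
    PU: pen up
    PU: pen up
    FD 11: (-10.028,-30.243) -> (-15.693,-20.814) [heading=121, move]
    -- iteration 3/4 --
    PU: pen up
    PU: pen up
    FD 11: (-15.693,-20.814) -> (-21.359,-11.386) [heading=121, move]
    -- iteration 4/4 --
    PU: pen up
    PU: pen up
    FD 11: (-21.359,-11.386) -> (-27.024,-1.957) [heading=121, move]
  ]
  -- iteration 3/4 --
  LT 135: heading 121 -> 256
  RT 277: heading 256 -> 339
  REPEAT 4 [
    -- iteration 1/4 --
    PU: pen up
    PU: pen up
    FD 11: (-27.024,-1.957) -> (-16.755,-5.899) [heading=339, move]
    -- iteration 2/4 --
    PU: pen up
    PU: pen up
    FD 11: (-16.755,-5.899) -> (-6.485,-9.841) [heading=339, move]
    -- iteration 3/4 --
    PU: pen up
    PU: pen up
    FD 11: (-6.485,-9.841) -> (3.784,-13.783) [heading=339, move]
    -- iteration 4/4 --
    PU: pen up
    PU: pen up
    FD 11: (3.784,-13.783) -> (14.054,-17.725) [heading=339, move]
  ]
  -- iteration 4/4 --
  LT 135: heading 339 -> 114
  RT 277: heading 114 -> 197
  REPEAT 4 [
    -- iteration 1/4 --
    PU: pen up
    PU: pen up
    FD 11: (14.054,-17.725) -> (3.534,-20.941) [heading=197, move]
    -- iteration 2/4 --
    PU: pen up
    PU: pen up
    FD 11: (3.534,-20.941) -> (-6.985,-24.157) [heading=197, move]
    -- iteration 3/4 --
    PU: pen up
    PU: pen up
    FD 11: (-6.985,-24.157) -> (-17.504,-27.373) [heading=197, move]
    -- iteration 4/4 --
    PU: pen up
    PU: pen up
    FD 11: (-17.504,-27.373) -> (-28.024,-30.589) [heading=197, move]
  ]
]
BK 3.7: (-28.024,-30.589) -> (-24.485,-29.507) [heading=197, move]
Final: pos=(-24.485,-29.507), heading=197, 0 segment(s) drawn
Segments drawn: 0

Answer: 0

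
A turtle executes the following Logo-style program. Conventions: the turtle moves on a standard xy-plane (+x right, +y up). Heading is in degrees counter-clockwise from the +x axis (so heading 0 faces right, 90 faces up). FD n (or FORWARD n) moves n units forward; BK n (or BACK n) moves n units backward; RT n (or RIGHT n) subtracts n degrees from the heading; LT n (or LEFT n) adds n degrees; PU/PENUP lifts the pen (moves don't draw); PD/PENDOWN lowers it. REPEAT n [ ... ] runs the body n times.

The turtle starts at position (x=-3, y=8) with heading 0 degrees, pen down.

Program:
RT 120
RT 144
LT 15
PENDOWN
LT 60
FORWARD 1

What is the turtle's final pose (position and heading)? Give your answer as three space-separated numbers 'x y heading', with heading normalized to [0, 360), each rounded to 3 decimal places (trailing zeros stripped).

Executing turtle program step by step:
Start: pos=(-3,8), heading=0, pen down
RT 120: heading 0 -> 240
RT 144: heading 240 -> 96
LT 15: heading 96 -> 111
PD: pen down
LT 60: heading 111 -> 171
FD 1: (-3,8) -> (-3.988,8.156) [heading=171, draw]
Final: pos=(-3.988,8.156), heading=171, 1 segment(s) drawn

Answer: -3.988 8.156 171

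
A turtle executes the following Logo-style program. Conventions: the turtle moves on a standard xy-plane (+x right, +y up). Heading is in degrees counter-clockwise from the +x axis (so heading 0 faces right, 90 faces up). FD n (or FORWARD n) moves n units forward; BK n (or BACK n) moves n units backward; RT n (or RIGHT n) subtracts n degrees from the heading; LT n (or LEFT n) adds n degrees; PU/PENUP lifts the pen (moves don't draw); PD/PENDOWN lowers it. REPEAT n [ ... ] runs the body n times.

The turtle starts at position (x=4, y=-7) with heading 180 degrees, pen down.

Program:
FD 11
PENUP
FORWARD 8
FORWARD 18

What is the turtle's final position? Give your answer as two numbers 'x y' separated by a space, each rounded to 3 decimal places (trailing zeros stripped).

Executing turtle program step by step:
Start: pos=(4,-7), heading=180, pen down
FD 11: (4,-7) -> (-7,-7) [heading=180, draw]
PU: pen up
FD 8: (-7,-7) -> (-15,-7) [heading=180, move]
FD 18: (-15,-7) -> (-33,-7) [heading=180, move]
Final: pos=(-33,-7), heading=180, 1 segment(s) drawn

Answer: -33 -7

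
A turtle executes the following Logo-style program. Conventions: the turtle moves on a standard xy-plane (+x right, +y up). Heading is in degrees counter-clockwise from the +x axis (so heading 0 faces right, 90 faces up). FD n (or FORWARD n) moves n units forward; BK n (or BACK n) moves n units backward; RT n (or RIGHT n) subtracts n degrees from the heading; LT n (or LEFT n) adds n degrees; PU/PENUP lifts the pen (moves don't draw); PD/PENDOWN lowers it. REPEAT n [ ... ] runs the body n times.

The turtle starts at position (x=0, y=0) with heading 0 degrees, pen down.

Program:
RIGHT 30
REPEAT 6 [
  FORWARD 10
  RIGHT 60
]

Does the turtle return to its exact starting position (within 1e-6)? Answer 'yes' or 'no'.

Answer: yes

Derivation:
Executing turtle program step by step:
Start: pos=(0,0), heading=0, pen down
RT 30: heading 0 -> 330
REPEAT 6 [
  -- iteration 1/6 --
  FD 10: (0,0) -> (8.66,-5) [heading=330, draw]
  RT 60: heading 330 -> 270
  -- iteration 2/6 --
  FD 10: (8.66,-5) -> (8.66,-15) [heading=270, draw]
  RT 60: heading 270 -> 210
  -- iteration 3/6 --
  FD 10: (8.66,-15) -> (0,-20) [heading=210, draw]
  RT 60: heading 210 -> 150
  -- iteration 4/6 --
  FD 10: (0,-20) -> (-8.66,-15) [heading=150, draw]
  RT 60: heading 150 -> 90
  -- iteration 5/6 --
  FD 10: (-8.66,-15) -> (-8.66,-5) [heading=90, draw]
  RT 60: heading 90 -> 30
  -- iteration 6/6 --
  FD 10: (-8.66,-5) -> (0,0) [heading=30, draw]
  RT 60: heading 30 -> 330
]
Final: pos=(0,0), heading=330, 6 segment(s) drawn

Start position: (0, 0)
Final position: (0, 0)
Distance = 0; < 1e-6 -> CLOSED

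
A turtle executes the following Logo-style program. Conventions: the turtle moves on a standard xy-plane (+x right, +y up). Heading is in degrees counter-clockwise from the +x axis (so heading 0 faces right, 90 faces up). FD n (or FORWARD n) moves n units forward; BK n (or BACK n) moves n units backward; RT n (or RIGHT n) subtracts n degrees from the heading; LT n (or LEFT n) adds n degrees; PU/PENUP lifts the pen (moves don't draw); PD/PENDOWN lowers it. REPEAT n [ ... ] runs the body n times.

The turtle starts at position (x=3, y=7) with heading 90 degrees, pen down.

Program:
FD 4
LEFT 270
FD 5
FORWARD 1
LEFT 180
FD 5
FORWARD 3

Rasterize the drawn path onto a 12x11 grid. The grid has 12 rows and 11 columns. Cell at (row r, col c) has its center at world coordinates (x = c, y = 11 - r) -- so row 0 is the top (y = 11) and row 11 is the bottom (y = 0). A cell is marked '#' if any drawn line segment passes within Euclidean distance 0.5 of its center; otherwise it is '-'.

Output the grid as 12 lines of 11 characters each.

Answer: -#########-
---#-------
---#-------
---#-------
---#-------
-----------
-----------
-----------
-----------
-----------
-----------
-----------

Derivation:
Segment 0: (3,7) -> (3,11)
Segment 1: (3,11) -> (8,11)
Segment 2: (8,11) -> (9,11)
Segment 3: (9,11) -> (4,11)
Segment 4: (4,11) -> (1,11)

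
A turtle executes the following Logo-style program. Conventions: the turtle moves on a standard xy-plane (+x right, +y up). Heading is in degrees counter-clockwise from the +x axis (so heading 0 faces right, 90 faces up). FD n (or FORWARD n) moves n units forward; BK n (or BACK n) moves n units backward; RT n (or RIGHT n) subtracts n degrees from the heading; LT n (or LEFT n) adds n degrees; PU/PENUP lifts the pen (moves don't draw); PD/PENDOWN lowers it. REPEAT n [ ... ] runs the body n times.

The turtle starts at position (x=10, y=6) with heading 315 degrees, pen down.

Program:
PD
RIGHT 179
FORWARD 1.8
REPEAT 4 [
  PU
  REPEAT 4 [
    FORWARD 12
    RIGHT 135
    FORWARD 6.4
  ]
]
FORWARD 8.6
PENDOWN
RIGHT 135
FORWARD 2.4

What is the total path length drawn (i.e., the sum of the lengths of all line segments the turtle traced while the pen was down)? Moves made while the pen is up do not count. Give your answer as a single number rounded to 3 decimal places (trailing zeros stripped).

Executing turtle program step by step:
Start: pos=(10,6), heading=315, pen down
PD: pen down
RT 179: heading 315 -> 136
FD 1.8: (10,6) -> (8.705,7.25) [heading=136, draw]
REPEAT 4 [
  -- iteration 1/4 --
  PU: pen up
  REPEAT 4 [
    -- iteration 1/4 --
    FD 12: (8.705,7.25) -> (0.073,15.586) [heading=136, move]
    RT 135: heading 136 -> 1
    FD 6.4: (0.073,15.586) -> (6.472,15.698) [heading=1, move]
    -- iteration 2/4 --
    FD 12: (6.472,15.698) -> (18.47,15.907) [heading=1, move]
    RT 135: heading 1 -> 226
    FD 6.4: (18.47,15.907) -> (14.024,11.304) [heading=226, move]
    -- iteration 3/4 --
    FD 12: (14.024,11.304) -> (5.689,2.672) [heading=226, move]
    RT 135: heading 226 -> 91
    FD 6.4: (5.689,2.672) -> (5.577,9.071) [heading=91, move]
    -- iteration 4/4 --
    FD 12: (5.577,9.071) -> (5.367,21.069) [heading=91, move]
    RT 135: heading 91 -> 316
    FD 6.4: (5.367,21.069) -> (9.971,16.623) [heading=316, move]
  ]
  -- iteration 2/4 --
  PU: pen up
  REPEAT 4 [
    -- iteration 1/4 --
    FD 12: (9.971,16.623) -> (18.603,8.287) [heading=316, move]
    RT 135: heading 316 -> 181
    FD 6.4: (18.603,8.287) -> (12.204,8.175) [heading=181, move]
    -- iteration 2/4 --
    FD 12: (12.204,8.175) -> (0.206,7.966) [heading=181, move]
    RT 135: heading 181 -> 46
    FD 6.4: (0.206,7.966) -> (4.652,12.57) [heading=46, move]
    -- iteration 3/4 --
    FD 12: (4.652,12.57) -> (12.988,21.202) [heading=46, move]
    RT 135: heading 46 -> 271
    FD 6.4: (12.988,21.202) -> (13.1,14.803) [heading=271, move]
    -- iteration 4/4 --
    FD 12: (13.1,14.803) -> (13.309,2.805) [heading=271, move]
    RT 135: heading 271 -> 136
    FD 6.4: (13.309,2.805) -> (8.705,7.25) [heading=136, move]
  ]
  -- iteration 3/4 --
  PU: pen up
  REPEAT 4 [
    -- iteration 1/4 --
    FD 12: (8.705,7.25) -> (0.073,15.586) [heading=136, move]
    RT 135: heading 136 -> 1
    FD 6.4: (0.073,15.586) -> (6.472,15.698) [heading=1, move]
    -- iteration 2/4 --
    FD 12: (6.472,15.698) -> (18.47,15.907) [heading=1, move]
    RT 135: heading 1 -> 226
    FD 6.4: (18.47,15.907) -> (14.024,11.304) [heading=226, move]
    -- iteration 3/4 --
    FD 12: (14.024,11.304) -> (5.689,2.672) [heading=226, move]
    RT 135: heading 226 -> 91
    FD 6.4: (5.689,2.672) -> (5.577,9.071) [heading=91, move]
    -- iteration 4/4 --
    FD 12: (5.577,9.071) -> (5.367,21.069) [heading=91, move]
    RT 135: heading 91 -> 316
    FD 6.4: (5.367,21.069) -> (9.971,16.623) [heading=316, move]
  ]
  -- iteration 4/4 --
  PU: pen up
  REPEAT 4 [
    -- iteration 1/4 --
    FD 12: (9.971,16.623) -> (18.603,8.287) [heading=316, move]
    RT 135: heading 316 -> 181
    FD 6.4: (18.603,8.287) -> (12.204,8.175) [heading=181, move]
    -- iteration 2/4 --
    FD 12: (12.204,8.175) -> (0.206,7.966) [heading=181, move]
    RT 135: heading 181 -> 46
    FD 6.4: (0.206,7.966) -> (4.652,12.57) [heading=46, move]
    -- iteration 3/4 --
    FD 12: (4.652,12.57) -> (12.988,21.202) [heading=46, move]
    RT 135: heading 46 -> 271
    FD 6.4: (12.988,21.202) -> (13.1,14.803) [heading=271, move]
    -- iteration 4/4 --
    FD 12: (13.1,14.803) -> (13.309,2.805) [heading=271, move]
    RT 135: heading 271 -> 136
    FD 6.4: (13.309,2.805) -> (8.705,7.25) [heading=136, move]
  ]
]
FD 8.6: (8.705,7.25) -> (2.519,13.224) [heading=136, move]
PD: pen down
RT 135: heading 136 -> 1
FD 2.4: (2.519,13.224) -> (4.919,13.266) [heading=1, draw]
Final: pos=(4.919,13.266), heading=1, 2 segment(s) drawn

Segment lengths:
  seg 1: (10,6) -> (8.705,7.25), length = 1.8
  seg 2: (2.519,13.224) -> (4.919,13.266), length = 2.4
Total = 4.2

Answer: 4.2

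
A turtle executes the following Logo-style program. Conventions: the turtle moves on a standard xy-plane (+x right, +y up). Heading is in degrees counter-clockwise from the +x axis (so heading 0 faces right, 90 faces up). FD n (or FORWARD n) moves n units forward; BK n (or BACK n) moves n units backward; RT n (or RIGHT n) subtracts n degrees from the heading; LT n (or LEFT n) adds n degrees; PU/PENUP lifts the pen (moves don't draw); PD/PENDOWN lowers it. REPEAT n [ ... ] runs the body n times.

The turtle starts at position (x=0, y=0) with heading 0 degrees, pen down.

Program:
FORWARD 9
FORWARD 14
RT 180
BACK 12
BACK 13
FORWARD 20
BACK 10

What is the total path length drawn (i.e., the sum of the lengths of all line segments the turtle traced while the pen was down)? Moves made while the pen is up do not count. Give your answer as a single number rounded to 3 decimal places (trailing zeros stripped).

Executing turtle program step by step:
Start: pos=(0,0), heading=0, pen down
FD 9: (0,0) -> (9,0) [heading=0, draw]
FD 14: (9,0) -> (23,0) [heading=0, draw]
RT 180: heading 0 -> 180
BK 12: (23,0) -> (35,0) [heading=180, draw]
BK 13: (35,0) -> (48,0) [heading=180, draw]
FD 20: (48,0) -> (28,0) [heading=180, draw]
BK 10: (28,0) -> (38,0) [heading=180, draw]
Final: pos=(38,0), heading=180, 6 segment(s) drawn

Segment lengths:
  seg 1: (0,0) -> (9,0), length = 9
  seg 2: (9,0) -> (23,0), length = 14
  seg 3: (23,0) -> (35,0), length = 12
  seg 4: (35,0) -> (48,0), length = 13
  seg 5: (48,0) -> (28,0), length = 20
  seg 6: (28,0) -> (38,0), length = 10
Total = 78

Answer: 78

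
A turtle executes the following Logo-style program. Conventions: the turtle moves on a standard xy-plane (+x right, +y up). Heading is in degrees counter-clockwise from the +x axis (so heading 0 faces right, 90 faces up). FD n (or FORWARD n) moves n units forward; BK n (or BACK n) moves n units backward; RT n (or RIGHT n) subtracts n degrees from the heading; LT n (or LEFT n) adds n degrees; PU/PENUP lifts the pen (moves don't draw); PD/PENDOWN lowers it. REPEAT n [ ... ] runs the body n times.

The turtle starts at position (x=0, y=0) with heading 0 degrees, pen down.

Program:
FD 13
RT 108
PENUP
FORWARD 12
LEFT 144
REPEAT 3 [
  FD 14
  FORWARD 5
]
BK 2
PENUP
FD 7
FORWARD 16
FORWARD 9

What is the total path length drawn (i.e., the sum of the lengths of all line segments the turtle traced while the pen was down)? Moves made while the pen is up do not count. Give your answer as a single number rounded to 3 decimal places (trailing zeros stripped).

Answer: 13

Derivation:
Executing turtle program step by step:
Start: pos=(0,0), heading=0, pen down
FD 13: (0,0) -> (13,0) [heading=0, draw]
RT 108: heading 0 -> 252
PU: pen up
FD 12: (13,0) -> (9.292,-11.413) [heading=252, move]
LT 144: heading 252 -> 36
REPEAT 3 [
  -- iteration 1/3 --
  FD 14: (9.292,-11.413) -> (20.618,-3.184) [heading=36, move]
  FD 5: (20.618,-3.184) -> (24.663,-0.245) [heading=36, move]
  -- iteration 2/3 --
  FD 14: (24.663,-0.245) -> (35.989,7.984) [heading=36, move]
  FD 5: (35.989,7.984) -> (40.034,10.923) [heading=36, move]
  -- iteration 3/3 --
  FD 14: (40.034,10.923) -> (51.361,19.152) [heading=36, move]
  FD 5: (51.361,19.152) -> (55.406,22.091) [heading=36, move]
]
BK 2: (55.406,22.091) -> (53.788,20.916) [heading=36, move]
PU: pen up
FD 7: (53.788,20.916) -> (59.451,25.03) [heading=36, move]
FD 16: (59.451,25.03) -> (72.395,34.435) [heading=36, move]
FD 9: (72.395,34.435) -> (79.676,39.725) [heading=36, move]
Final: pos=(79.676,39.725), heading=36, 1 segment(s) drawn

Segment lengths:
  seg 1: (0,0) -> (13,0), length = 13
Total = 13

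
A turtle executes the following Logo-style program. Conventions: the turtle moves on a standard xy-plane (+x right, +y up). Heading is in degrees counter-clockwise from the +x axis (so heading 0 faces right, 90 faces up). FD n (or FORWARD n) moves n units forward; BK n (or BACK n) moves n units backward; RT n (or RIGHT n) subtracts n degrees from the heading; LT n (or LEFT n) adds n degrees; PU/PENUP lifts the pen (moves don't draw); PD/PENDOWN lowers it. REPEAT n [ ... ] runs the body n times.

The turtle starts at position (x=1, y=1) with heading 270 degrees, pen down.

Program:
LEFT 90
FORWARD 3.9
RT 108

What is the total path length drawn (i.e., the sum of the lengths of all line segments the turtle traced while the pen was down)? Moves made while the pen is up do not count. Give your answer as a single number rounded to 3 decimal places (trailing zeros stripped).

Answer: 3.9

Derivation:
Executing turtle program step by step:
Start: pos=(1,1), heading=270, pen down
LT 90: heading 270 -> 0
FD 3.9: (1,1) -> (4.9,1) [heading=0, draw]
RT 108: heading 0 -> 252
Final: pos=(4.9,1), heading=252, 1 segment(s) drawn

Segment lengths:
  seg 1: (1,1) -> (4.9,1), length = 3.9
Total = 3.9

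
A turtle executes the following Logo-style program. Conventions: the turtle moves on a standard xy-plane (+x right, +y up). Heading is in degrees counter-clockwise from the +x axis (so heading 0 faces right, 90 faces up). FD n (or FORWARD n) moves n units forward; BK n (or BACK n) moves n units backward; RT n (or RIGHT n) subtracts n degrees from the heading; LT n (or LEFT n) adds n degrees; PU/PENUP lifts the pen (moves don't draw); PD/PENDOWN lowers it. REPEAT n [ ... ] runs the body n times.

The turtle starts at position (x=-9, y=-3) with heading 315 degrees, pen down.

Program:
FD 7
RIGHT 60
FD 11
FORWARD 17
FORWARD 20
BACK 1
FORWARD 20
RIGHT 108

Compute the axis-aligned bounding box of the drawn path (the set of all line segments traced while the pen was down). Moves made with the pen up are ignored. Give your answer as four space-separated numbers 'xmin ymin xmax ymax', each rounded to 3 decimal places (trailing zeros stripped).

Answer: -21.391 -72.667 -4.05 -3

Derivation:
Executing turtle program step by step:
Start: pos=(-9,-3), heading=315, pen down
FD 7: (-9,-3) -> (-4.05,-7.95) [heading=315, draw]
RT 60: heading 315 -> 255
FD 11: (-4.05,-7.95) -> (-6.897,-18.575) [heading=255, draw]
FD 17: (-6.897,-18.575) -> (-11.297,-34.996) [heading=255, draw]
FD 20: (-11.297,-34.996) -> (-16.474,-54.314) [heading=255, draw]
BK 1: (-16.474,-54.314) -> (-16.215,-53.348) [heading=255, draw]
FD 20: (-16.215,-53.348) -> (-21.391,-72.667) [heading=255, draw]
RT 108: heading 255 -> 147
Final: pos=(-21.391,-72.667), heading=147, 6 segment(s) drawn

Segment endpoints: x in {-21.391, -16.474, -16.215, -11.297, -9, -6.897, -4.05}, y in {-72.667, -54.314, -53.348, -34.996, -18.575, -7.95, -3}
xmin=-21.391, ymin=-72.667, xmax=-4.05, ymax=-3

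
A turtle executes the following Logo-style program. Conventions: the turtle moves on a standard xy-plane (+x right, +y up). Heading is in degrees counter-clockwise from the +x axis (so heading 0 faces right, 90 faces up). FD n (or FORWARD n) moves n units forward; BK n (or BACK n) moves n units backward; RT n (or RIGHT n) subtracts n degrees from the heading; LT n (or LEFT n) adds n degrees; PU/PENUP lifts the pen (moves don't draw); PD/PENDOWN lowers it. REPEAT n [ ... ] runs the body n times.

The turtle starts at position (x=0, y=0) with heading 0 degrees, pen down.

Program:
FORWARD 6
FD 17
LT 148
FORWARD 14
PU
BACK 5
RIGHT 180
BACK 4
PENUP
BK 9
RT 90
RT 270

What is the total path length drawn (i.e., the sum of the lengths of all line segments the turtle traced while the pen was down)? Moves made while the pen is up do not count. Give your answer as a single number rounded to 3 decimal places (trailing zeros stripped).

Executing turtle program step by step:
Start: pos=(0,0), heading=0, pen down
FD 6: (0,0) -> (6,0) [heading=0, draw]
FD 17: (6,0) -> (23,0) [heading=0, draw]
LT 148: heading 0 -> 148
FD 14: (23,0) -> (11.127,7.419) [heading=148, draw]
PU: pen up
BK 5: (11.127,7.419) -> (15.368,4.769) [heading=148, move]
RT 180: heading 148 -> 328
BK 4: (15.368,4.769) -> (11.975,6.889) [heading=328, move]
PU: pen up
BK 9: (11.975,6.889) -> (4.343,11.658) [heading=328, move]
RT 90: heading 328 -> 238
RT 270: heading 238 -> 328
Final: pos=(4.343,11.658), heading=328, 3 segment(s) drawn

Segment lengths:
  seg 1: (0,0) -> (6,0), length = 6
  seg 2: (6,0) -> (23,0), length = 17
  seg 3: (23,0) -> (11.127,7.419), length = 14
Total = 37

Answer: 37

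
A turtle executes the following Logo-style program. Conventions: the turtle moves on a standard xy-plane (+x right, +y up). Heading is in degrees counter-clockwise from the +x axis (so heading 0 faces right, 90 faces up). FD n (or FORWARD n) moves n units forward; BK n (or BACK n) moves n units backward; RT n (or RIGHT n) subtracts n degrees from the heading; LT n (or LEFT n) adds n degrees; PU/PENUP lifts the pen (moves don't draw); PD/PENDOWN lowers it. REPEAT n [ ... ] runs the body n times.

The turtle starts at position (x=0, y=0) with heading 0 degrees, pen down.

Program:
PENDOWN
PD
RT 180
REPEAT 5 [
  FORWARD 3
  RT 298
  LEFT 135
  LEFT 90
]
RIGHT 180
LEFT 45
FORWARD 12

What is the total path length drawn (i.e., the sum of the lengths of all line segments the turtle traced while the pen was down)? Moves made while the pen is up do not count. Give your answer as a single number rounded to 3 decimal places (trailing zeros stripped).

Answer: 27

Derivation:
Executing turtle program step by step:
Start: pos=(0,0), heading=0, pen down
PD: pen down
PD: pen down
RT 180: heading 0 -> 180
REPEAT 5 [
  -- iteration 1/5 --
  FD 3: (0,0) -> (-3,0) [heading=180, draw]
  RT 298: heading 180 -> 242
  LT 135: heading 242 -> 17
  LT 90: heading 17 -> 107
  -- iteration 2/5 --
  FD 3: (-3,0) -> (-3.877,2.869) [heading=107, draw]
  RT 298: heading 107 -> 169
  LT 135: heading 169 -> 304
  LT 90: heading 304 -> 34
  -- iteration 3/5 --
  FD 3: (-3.877,2.869) -> (-1.39,4.546) [heading=34, draw]
  RT 298: heading 34 -> 96
  LT 135: heading 96 -> 231
  LT 90: heading 231 -> 321
  -- iteration 4/5 --
  FD 3: (-1.39,4.546) -> (0.941,2.659) [heading=321, draw]
  RT 298: heading 321 -> 23
  LT 135: heading 23 -> 158
  LT 90: heading 158 -> 248
  -- iteration 5/5 --
  FD 3: (0.941,2.659) -> (-0.182,-0.123) [heading=248, draw]
  RT 298: heading 248 -> 310
  LT 135: heading 310 -> 85
  LT 90: heading 85 -> 175
]
RT 180: heading 175 -> 355
LT 45: heading 355 -> 40
FD 12: (-0.182,-0.123) -> (9.01,7.59) [heading=40, draw]
Final: pos=(9.01,7.59), heading=40, 6 segment(s) drawn

Segment lengths:
  seg 1: (0,0) -> (-3,0), length = 3
  seg 2: (-3,0) -> (-3.877,2.869), length = 3
  seg 3: (-3.877,2.869) -> (-1.39,4.546), length = 3
  seg 4: (-1.39,4.546) -> (0.941,2.659), length = 3
  seg 5: (0.941,2.659) -> (-0.182,-0.123), length = 3
  seg 6: (-0.182,-0.123) -> (9.01,7.59), length = 12
Total = 27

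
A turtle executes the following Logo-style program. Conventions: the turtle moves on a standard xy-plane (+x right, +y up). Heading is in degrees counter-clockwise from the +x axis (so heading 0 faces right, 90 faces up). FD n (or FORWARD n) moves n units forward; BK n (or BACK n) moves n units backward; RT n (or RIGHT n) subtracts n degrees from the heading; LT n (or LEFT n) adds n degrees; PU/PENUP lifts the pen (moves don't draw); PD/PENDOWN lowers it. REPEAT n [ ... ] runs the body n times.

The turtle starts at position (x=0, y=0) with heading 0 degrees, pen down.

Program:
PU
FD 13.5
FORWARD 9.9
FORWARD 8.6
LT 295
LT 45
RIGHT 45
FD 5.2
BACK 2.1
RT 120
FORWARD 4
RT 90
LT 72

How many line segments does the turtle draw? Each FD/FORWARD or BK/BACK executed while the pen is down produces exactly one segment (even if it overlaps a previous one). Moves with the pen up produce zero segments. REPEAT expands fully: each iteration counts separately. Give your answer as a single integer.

Executing turtle program step by step:
Start: pos=(0,0), heading=0, pen down
PU: pen up
FD 13.5: (0,0) -> (13.5,0) [heading=0, move]
FD 9.9: (13.5,0) -> (23.4,0) [heading=0, move]
FD 8.6: (23.4,0) -> (32,0) [heading=0, move]
LT 295: heading 0 -> 295
LT 45: heading 295 -> 340
RT 45: heading 340 -> 295
FD 5.2: (32,0) -> (34.198,-4.713) [heading=295, move]
BK 2.1: (34.198,-4.713) -> (33.31,-2.81) [heading=295, move]
RT 120: heading 295 -> 175
FD 4: (33.31,-2.81) -> (29.325,-2.461) [heading=175, move]
RT 90: heading 175 -> 85
LT 72: heading 85 -> 157
Final: pos=(29.325,-2.461), heading=157, 0 segment(s) drawn
Segments drawn: 0

Answer: 0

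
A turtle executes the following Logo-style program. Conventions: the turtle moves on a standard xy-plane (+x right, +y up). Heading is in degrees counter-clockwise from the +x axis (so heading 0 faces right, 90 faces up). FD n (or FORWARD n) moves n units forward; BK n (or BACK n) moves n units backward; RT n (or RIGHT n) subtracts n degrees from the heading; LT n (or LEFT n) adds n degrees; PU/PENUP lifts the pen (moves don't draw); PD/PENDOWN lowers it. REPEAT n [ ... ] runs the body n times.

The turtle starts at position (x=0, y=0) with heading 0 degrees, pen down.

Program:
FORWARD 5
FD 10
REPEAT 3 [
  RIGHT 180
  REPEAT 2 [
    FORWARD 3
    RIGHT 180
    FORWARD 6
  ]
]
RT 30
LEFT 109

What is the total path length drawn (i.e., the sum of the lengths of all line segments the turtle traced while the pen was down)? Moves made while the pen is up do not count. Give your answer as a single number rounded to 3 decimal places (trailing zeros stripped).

Executing turtle program step by step:
Start: pos=(0,0), heading=0, pen down
FD 5: (0,0) -> (5,0) [heading=0, draw]
FD 10: (5,0) -> (15,0) [heading=0, draw]
REPEAT 3 [
  -- iteration 1/3 --
  RT 180: heading 0 -> 180
  REPEAT 2 [
    -- iteration 1/2 --
    FD 3: (15,0) -> (12,0) [heading=180, draw]
    RT 180: heading 180 -> 0
    FD 6: (12,0) -> (18,0) [heading=0, draw]
    -- iteration 2/2 --
    FD 3: (18,0) -> (21,0) [heading=0, draw]
    RT 180: heading 0 -> 180
    FD 6: (21,0) -> (15,0) [heading=180, draw]
  ]
  -- iteration 2/3 --
  RT 180: heading 180 -> 0
  REPEAT 2 [
    -- iteration 1/2 --
    FD 3: (15,0) -> (18,0) [heading=0, draw]
    RT 180: heading 0 -> 180
    FD 6: (18,0) -> (12,0) [heading=180, draw]
    -- iteration 2/2 --
    FD 3: (12,0) -> (9,0) [heading=180, draw]
    RT 180: heading 180 -> 0
    FD 6: (9,0) -> (15,0) [heading=0, draw]
  ]
  -- iteration 3/3 --
  RT 180: heading 0 -> 180
  REPEAT 2 [
    -- iteration 1/2 --
    FD 3: (15,0) -> (12,0) [heading=180, draw]
    RT 180: heading 180 -> 0
    FD 6: (12,0) -> (18,0) [heading=0, draw]
    -- iteration 2/2 --
    FD 3: (18,0) -> (21,0) [heading=0, draw]
    RT 180: heading 0 -> 180
    FD 6: (21,0) -> (15,0) [heading=180, draw]
  ]
]
RT 30: heading 180 -> 150
LT 109: heading 150 -> 259
Final: pos=(15,0), heading=259, 14 segment(s) drawn

Segment lengths:
  seg 1: (0,0) -> (5,0), length = 5
  seg 2: (5,0) -> (15,0), length = 10
  seg 3: (15,0) -> (12,0), length = 3
  seg 4: (12,0) -> (18,0), length = 6
  seg 5: (18,0) -> (21,0), length = 3
  seg 6: (21,0) -> (15,0), length = 6
  seg 7: (15,0) -> (18,0), length = 3
  seg 8: (18,0) -> (12,0), length = 6
  seg 9: (12,0) -> (9,0), length = 3
  seg 10: (9,0) -> (15,0), length = 6
  seg 11: (15,0) -> (12,0), length = 3
  seg 12: (12,0) -> (18,0), length = 6
  seg 13: (18,0) -> (21,0), length = 3
  seg 14: (21,0) -> (15,0), length = 6
Total = 69

Answer: 69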